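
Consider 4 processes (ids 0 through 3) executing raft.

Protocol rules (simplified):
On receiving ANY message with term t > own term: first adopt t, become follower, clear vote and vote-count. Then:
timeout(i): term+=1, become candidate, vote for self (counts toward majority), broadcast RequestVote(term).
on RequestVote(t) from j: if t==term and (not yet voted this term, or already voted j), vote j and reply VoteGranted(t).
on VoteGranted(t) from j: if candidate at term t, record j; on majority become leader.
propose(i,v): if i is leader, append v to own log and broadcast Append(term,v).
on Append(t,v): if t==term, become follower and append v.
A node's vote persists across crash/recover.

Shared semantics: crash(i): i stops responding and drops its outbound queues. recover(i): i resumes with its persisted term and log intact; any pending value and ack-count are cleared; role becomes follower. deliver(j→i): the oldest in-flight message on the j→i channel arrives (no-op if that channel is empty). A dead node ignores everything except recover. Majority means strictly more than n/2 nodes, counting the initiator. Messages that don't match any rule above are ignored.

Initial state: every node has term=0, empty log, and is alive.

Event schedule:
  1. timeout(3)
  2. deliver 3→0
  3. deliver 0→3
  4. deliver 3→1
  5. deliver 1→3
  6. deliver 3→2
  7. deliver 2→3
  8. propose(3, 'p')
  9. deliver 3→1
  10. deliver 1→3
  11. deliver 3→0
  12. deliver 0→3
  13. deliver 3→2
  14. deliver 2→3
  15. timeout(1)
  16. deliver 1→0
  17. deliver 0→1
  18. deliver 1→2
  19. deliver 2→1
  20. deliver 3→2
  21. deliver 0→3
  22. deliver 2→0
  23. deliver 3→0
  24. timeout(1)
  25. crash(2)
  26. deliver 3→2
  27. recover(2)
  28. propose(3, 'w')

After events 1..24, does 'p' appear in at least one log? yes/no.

yes

1. timeout(3):  <3:cand t1 ->
2. deliver 3→0:  <0:foll t1 ->
3. deliver 0→3:  nop
4. deliver 3→1:  <1:foll t1 ->
5. deliver 1→3:  <3:lead t1 ->
6. deliver 3→2:  <2:foll t1 ->
7. deliver 2→3:  nop
8. propose(3,'p'):  <3:lead t1 p>
9. deliver 3→1:  <1:foll t1 p>
10. deliver 1→3:  nop
11. deliver 3→0:  <0:foll t1 p>
12. deliver 0→3:  nop
13. deliver 3→2:  <2:foll t1 p>
14. deliver 2→3:  nop
15. timeout(1):  <1:cand t2 p>
16. deliver 1→0:  <0:foll t2 p>
17. deliver 0→1:  nop
18. deliver 1→2:  <2:foll t2 p>
19. deliver 2→1:  <1:lead t2 p>
20. deliver 3→2:  nop
21. deliver 0→3:  nop
22. deliver 2→0:  nop
23. deliver 3→0:  nop
24. timeout(1):  <1:cand t3 p>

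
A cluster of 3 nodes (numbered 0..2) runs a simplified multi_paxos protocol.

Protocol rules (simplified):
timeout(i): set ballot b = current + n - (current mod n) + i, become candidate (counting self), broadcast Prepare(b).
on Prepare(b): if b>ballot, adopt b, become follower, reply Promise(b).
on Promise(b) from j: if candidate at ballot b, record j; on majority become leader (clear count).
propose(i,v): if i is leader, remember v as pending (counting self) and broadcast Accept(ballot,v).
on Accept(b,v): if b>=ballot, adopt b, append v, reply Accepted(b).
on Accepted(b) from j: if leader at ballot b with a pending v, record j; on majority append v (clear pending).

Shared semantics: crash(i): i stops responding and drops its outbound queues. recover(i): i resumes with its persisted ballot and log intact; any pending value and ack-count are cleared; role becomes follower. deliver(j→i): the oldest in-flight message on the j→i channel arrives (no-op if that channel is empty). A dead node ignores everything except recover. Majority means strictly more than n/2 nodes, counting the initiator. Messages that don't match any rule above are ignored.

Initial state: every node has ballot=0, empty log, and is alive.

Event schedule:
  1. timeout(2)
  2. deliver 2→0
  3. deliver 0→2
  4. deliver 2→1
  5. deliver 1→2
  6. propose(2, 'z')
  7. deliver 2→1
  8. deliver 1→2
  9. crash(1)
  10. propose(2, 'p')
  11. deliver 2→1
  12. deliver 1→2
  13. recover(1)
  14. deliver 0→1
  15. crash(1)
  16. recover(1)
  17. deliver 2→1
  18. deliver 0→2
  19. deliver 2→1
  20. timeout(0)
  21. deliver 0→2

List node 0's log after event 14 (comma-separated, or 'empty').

empty

1. timeout(2):  <2:cand b5 ->
2. deliver 2→0:  <0:foll b5 ->
3. deliver 0→2:  <2:lead b5 ->
4. deliver 2→1:  <1:foll b5 ->
5. deliver 1→2:  nop
6. propose(2,'z'):  nop
7. deliver 2→1:  <1:foll b5 z>
8. deliver 1→2:  <2:lead b5 z>
9. crash(1):  <1:✗foll b5 z>
10. propose(2,'p'):  nop
11. deliver 2→1:  nop
12. deliver 1→2:  nop
13. recover(1):  <1:foll b5 z>
14. deliver 0→1:  nop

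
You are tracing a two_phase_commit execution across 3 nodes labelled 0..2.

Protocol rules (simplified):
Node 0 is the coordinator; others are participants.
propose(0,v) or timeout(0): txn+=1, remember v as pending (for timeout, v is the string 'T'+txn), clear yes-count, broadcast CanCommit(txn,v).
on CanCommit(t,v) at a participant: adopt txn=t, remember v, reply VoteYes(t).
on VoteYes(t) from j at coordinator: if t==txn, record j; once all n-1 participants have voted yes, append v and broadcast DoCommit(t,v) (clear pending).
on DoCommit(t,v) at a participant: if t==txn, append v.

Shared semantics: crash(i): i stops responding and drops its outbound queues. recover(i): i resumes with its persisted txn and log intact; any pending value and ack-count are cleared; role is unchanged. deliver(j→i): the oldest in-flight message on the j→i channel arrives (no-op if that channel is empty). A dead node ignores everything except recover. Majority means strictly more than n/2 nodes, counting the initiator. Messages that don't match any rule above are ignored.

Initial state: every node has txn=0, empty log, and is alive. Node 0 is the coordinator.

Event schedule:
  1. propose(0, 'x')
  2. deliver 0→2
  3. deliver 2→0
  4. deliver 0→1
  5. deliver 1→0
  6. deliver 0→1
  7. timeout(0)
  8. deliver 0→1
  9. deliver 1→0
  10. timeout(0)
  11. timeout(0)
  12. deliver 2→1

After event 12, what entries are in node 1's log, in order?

after 1 — propose(0,'x'): n0:coor/t1/[-]
after 2 — deliver 0→2: n2:part/t1/[-]
after 3 — deliver 2→0: ·
after 4 — deliver 0→1: n1:part/t1/[-]
after 5 — deliver 1→0: n0:coor/t1/[x]
after 6 — deliver 0→1: n1:part/t1/[x]
after 7 — timeout(0): n0:coor/t2/[x]
after 8 — deliver 0→1: n1:part/t2/[x]
after 9 — deliver 1→0: ·
after 10 — timeout(0): n0:coor/t3/[x]
after 11 — timeout(0): n0:coor/t4/[x]
after 12 — deliver 2→1: ·

x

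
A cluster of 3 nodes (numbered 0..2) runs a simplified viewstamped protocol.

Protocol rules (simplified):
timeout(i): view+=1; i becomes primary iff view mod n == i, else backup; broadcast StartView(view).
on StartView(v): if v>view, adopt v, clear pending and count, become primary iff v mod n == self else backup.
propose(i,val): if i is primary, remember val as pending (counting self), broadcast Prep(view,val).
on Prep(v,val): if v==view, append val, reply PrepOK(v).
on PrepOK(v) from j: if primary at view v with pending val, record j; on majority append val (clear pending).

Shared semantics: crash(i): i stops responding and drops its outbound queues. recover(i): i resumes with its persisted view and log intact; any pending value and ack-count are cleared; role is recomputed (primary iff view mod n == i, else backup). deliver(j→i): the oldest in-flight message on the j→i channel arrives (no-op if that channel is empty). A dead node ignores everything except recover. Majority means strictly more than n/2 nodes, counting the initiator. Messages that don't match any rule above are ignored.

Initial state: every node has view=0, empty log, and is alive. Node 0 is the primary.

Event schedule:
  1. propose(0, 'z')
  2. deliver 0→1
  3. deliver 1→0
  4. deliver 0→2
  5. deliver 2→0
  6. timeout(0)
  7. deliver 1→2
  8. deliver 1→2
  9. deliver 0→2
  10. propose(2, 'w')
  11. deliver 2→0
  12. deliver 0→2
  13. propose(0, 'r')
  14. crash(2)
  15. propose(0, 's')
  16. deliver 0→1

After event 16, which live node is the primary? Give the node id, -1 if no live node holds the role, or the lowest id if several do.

1. propose(0,'z'):  nop
2. deliver 0→1:  <1:back v0 z>
3. deliver 1→0:  <0:prim v0 z>
4. deliver 0→2:  <2:back v0 z>
5. deliver 2→0:  nop
6. timeout(0):  <0:back v1 z>
7. deliver 1→2:  nop
8. deliver 1→2:  nop
9. deliver 0→2:  <2:back v1 z>
10. propose(2,'w'):  nop
11. deliver 2→0:  nop
12. deliver 0→2:  nop
13. propose(0,'r'):  nop
14. crash(2):  <2:✗back v1 z>
15. propose(0,'s'):  nop
16. deliver 0→1:  <1:prim v1 z>

1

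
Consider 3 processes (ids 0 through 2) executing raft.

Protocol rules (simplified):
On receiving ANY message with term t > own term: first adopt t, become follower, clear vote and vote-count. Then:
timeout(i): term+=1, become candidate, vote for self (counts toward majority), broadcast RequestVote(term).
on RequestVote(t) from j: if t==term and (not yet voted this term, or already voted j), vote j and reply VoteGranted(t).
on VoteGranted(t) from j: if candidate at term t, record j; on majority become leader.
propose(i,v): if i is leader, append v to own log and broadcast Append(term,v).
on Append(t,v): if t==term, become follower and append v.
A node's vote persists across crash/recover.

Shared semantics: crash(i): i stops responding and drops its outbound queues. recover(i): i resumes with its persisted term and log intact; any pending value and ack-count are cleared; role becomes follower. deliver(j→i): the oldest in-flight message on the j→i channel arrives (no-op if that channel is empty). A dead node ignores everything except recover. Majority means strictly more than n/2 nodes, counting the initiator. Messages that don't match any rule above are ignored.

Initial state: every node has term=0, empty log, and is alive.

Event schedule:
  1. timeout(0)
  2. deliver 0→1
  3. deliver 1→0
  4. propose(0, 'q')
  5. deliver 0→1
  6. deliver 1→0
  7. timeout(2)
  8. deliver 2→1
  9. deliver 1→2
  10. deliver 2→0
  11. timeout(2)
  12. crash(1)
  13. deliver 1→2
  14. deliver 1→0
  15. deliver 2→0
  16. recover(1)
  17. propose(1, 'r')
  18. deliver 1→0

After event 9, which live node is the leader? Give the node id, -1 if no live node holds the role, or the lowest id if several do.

0

step 1 timeout(0): 0={cand,t=1,log=-}
step 2 deliver 0→1: 1={foll,t=1,log=-}
step 3 deliver 1→0: 0={lead,t=1,log=-}
step 4 propose(0,'q'): 0={lead,t=1,log=q}
step 5 deliver 0→1: 1={foll,t=1,log=q}
step 6 deliver 1→0: —
step 7 timeout(2): 2={cand,t=1,log=-}
step 8 deliver 2→1: —
step 9 deliver 1→2: —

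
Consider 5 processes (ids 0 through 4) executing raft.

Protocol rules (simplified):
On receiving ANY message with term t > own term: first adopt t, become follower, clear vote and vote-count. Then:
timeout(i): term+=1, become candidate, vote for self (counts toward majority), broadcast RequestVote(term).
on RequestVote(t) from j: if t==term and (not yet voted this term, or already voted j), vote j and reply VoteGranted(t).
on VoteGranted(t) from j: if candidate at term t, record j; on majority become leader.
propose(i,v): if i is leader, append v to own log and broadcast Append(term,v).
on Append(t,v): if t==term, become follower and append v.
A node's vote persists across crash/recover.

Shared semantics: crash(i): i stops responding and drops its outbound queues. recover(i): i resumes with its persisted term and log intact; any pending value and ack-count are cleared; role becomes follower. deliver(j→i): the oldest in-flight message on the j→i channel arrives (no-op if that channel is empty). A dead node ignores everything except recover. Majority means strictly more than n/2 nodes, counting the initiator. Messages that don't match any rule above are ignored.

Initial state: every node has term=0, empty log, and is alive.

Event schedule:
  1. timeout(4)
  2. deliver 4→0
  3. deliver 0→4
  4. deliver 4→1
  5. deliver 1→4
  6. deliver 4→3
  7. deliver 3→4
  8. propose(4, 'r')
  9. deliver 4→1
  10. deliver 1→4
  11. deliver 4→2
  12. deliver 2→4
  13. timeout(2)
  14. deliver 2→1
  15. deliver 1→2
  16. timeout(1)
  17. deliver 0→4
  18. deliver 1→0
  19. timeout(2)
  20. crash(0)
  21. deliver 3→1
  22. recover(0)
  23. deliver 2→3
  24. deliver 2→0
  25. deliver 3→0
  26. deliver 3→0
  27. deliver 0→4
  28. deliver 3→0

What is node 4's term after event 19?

1

step 1 timeout(4): 4={cand,t=1,log=-}
step 2 deliver 4→0: 0={foll,t=1,log=-}
step 3 deliver 0→4: —
step 4 deliver 4→1: 1={foll,t=1,log=-}
step 5 deliver 1→4: 4={lead,t=1,log=-}
step 6 deliver 4→3: 3={foll,t=1,log=-}
step 7 deliver 3→4: —
step 8 propose(4,'r'): 4={lead,t=1,log=r}
step 9 deliver 4→1: 1={foll,t=1,log=r}
step 10 deliver 1→4: —
step 11 deliver 4→2: 2={foll,t=1,log=-}
step 12 deliver 2→4: —
step 13 timeout(2): 2={cand,t=2,log=-}
step 14 deliver 2→1: 1={foll,t=2,log=r}
step 15 deliver 1→2: —
step 16 timeout(1): 1={cand,t=3,log=r}
step 17 deliver 0→4: —
step 18 deliver 1→0: 0={foll,t=3,log=-}
step 19 timeout(2): 2={cand,t=3,log=-}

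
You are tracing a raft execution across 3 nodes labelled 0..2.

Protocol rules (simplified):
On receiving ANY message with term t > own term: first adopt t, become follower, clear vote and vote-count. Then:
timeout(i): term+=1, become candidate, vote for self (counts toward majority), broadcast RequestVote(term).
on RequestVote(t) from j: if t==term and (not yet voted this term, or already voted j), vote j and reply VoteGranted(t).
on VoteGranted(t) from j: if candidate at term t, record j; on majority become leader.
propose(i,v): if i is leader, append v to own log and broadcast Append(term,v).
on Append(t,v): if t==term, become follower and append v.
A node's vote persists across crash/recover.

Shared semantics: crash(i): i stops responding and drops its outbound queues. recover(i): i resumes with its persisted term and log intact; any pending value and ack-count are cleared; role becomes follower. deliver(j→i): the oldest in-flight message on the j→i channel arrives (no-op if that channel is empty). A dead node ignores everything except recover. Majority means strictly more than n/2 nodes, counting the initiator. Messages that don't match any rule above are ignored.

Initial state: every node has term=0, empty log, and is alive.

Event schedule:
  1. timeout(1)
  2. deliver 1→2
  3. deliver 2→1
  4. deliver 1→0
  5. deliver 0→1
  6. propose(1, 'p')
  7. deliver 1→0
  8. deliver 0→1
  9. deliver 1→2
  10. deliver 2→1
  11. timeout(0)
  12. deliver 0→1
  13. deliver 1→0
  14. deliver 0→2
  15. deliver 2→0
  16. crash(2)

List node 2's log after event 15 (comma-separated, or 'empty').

after 1 — timeout(1): n1:cand/t1/[-]
after 2 — deliver 1→2: n2:foll/t1/[-]
after 3 — deliver 2→1: n1:lead/t1/[-]
after 4 — deliver 1→0: n0:foll/t1/[-]
after 5 — deliver 0→1: ·
after 6 — propose(1,'p'): n1:lead/t1/[p]
after 7 — deliver 1→0: n0:foll/t1/[p]
after 8 — deliver 0→1: ·
after 9 — deliver 1→2: n2:foll/t1/[p]
after 10 — deliver 2→1: ·
after 11 — timeout(0): n0:cand/t2/[p]
after 12 — deliver 0→1: n1:foll/t2/[p]
after 13 — deliver 1→0: n0:lead/t2/[p]
after 14 — deliver 0→2: n2:foll/t2/[p]
after 15 — deliver 2→0: ·

p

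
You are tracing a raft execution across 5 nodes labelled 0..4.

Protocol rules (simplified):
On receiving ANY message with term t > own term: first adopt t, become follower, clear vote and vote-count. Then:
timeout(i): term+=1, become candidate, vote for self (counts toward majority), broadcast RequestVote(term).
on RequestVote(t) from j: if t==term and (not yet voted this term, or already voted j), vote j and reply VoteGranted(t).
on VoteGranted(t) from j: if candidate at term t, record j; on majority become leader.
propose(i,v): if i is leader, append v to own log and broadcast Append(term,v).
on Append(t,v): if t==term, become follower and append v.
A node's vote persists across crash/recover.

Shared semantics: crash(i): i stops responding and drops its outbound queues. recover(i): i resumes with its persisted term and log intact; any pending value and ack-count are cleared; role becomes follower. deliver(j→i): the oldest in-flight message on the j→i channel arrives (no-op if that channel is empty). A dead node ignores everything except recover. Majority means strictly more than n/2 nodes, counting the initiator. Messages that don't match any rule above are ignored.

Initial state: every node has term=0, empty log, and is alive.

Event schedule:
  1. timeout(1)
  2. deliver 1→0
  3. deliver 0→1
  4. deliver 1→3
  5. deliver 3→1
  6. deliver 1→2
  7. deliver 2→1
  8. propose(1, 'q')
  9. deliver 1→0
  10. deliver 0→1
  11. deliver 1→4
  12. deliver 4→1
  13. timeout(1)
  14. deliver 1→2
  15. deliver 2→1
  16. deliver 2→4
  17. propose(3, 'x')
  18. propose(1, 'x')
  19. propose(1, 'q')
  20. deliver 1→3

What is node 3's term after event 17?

1

e1 timeout(1): 1[cand,t=1,-]
e2 deliver 1→0: 0[foll,t=1,-]
e3 deliver 0→1: ·
e4 deliver 1→3: 3[foll,t=1,-]
e5 deliver 3→1: 1[lead,t=1,-]
e6 deliver 1→2: 2[foll,t=1,-]
e7 deliver 2→1: ·
e8 propose(1,'q'): 1[lead,t=1,q]
e9 deliver 1→0: 0[foll,t=1,q]
e10 deliver 0→1: ·
e11 deliver 1→4: 4[foll,t=1,-]
e12 deliver 4→1: ·
e13 timeout(1): 1[cand,t=2,q]
e14 deliver 1→2: 2[foll,t=1,q]
e15 deliver 2→1: ·
e16 deliver 2→4: ·
e17 propose(3,'x'): ·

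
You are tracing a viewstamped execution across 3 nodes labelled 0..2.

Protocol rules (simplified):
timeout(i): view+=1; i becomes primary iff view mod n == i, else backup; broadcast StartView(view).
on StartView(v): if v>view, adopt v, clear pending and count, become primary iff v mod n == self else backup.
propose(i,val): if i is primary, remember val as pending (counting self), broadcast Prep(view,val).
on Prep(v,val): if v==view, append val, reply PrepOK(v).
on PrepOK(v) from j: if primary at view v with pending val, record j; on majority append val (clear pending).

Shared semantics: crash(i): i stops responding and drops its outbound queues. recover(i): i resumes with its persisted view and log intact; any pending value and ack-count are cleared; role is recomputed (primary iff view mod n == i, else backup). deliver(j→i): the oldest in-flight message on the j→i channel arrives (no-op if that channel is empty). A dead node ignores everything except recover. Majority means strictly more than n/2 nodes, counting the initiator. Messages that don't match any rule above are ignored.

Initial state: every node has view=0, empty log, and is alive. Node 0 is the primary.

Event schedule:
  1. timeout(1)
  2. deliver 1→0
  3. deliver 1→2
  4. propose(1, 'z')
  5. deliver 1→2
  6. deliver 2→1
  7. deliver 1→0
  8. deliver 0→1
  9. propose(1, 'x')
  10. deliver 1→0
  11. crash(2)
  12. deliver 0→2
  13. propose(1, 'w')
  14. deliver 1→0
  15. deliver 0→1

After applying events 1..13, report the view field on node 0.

1

1. timeout(1):  <1:prim v1 ->
2. deliver 1→0:  <0:back v1 ->
3. deliver 1→2:  <2:back v1 ->
4. propose(1,'z'):  nop
5. deliver 1→2:  <2:back v1 z>
6. deliver 2→1:  <1:prim v1 z>
7. deliver 1→0:  <0:back v1 z>
8. deliver 0→1:  nop
9. propose(1,'x'):  nop
10. deliver 1→0:  <0:back v1 z,x>
11. crash(2):  <2:✗back v1 z>
12. deliver 0→2:  nop
13. propose(1,'w'):  nop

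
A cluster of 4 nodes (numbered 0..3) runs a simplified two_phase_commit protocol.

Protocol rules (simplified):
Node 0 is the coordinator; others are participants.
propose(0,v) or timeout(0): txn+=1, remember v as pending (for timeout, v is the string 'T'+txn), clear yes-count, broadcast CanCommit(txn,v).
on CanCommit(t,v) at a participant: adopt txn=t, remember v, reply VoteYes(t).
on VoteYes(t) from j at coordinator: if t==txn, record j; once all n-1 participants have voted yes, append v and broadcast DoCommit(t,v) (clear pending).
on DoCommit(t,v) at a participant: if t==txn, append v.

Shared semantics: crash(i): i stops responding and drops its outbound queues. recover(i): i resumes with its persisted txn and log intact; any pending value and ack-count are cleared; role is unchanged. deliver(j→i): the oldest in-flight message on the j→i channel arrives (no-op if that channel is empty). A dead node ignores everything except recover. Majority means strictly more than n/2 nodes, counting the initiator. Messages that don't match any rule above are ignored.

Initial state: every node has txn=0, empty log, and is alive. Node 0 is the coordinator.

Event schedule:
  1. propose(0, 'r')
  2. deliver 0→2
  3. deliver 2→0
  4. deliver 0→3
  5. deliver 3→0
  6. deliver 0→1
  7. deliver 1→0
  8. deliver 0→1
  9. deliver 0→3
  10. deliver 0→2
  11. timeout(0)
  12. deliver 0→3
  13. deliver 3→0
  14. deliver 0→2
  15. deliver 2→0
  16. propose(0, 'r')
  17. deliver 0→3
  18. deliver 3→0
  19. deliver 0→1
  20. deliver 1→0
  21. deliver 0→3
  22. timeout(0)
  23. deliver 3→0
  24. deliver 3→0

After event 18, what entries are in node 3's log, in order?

step 1 propose(0,'r'): 0={coor,t=1,log=-}
step 2 deliver 0→2: 2={part,t=1,log=-}
step 3 deliver 2→0: —
step 4 deliver 0→3: 3={part,t=1,log=-}
step 5 deliver 3→0: —
step 6 deliver 0→1: 1={part,t=1,log=-}
step 7 deliver 1→0: 0={coor,t=1,log=r}
step 8 deliver 0→1: 1={part,t=1,log=r}
step 9 deliver 0→3: 3={part,t=1,log=r}
step 10 deliver 0→2: 2={part,t=1,log=r}
step 11 timeout(0): 0={coor,t=2,log=r}
step 12 deliver 0→3: 3={part,t=2,log=r}
step 13 deliver 3→0: —
step 14 deliver 0→2: 2={part,t=2,log=r}
step 15 deliver 2→0: —
step 16 propose(0,'r'): 0={coor,t=3,log=r}
step 17 deliver 0→3: 3={part,t=3,log=r}
step 18 deliver 3→0: —

r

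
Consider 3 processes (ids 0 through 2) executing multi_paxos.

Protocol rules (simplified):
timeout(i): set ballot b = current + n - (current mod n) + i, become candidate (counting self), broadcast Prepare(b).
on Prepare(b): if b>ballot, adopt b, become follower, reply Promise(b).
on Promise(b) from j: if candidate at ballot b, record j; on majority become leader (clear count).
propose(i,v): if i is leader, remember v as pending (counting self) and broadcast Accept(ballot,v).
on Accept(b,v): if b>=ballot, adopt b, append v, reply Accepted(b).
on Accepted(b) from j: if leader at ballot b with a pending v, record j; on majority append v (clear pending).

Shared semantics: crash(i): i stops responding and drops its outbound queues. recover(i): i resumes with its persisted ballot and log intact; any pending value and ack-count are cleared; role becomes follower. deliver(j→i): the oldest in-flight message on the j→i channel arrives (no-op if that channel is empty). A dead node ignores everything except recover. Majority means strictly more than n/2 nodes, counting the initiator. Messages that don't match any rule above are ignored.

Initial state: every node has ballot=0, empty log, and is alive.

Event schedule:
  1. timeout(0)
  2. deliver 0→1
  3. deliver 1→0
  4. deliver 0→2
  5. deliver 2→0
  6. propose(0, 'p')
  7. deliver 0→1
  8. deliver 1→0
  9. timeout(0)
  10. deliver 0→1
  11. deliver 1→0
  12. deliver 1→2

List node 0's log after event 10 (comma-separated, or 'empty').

p

after 1 — timeout(0): n0:cand/b3/[-]
after 2 — deliver 0→1: n1:foll/b3/[-]
after 3 — deliver 1→0: n0:lead/b3/[-]
after 4 — deliver 0→2: n2:foll/b3/[-]
after 5 — deliver 2→0: ·
after 6 — propose(0,'p'): ·
after 7 — deliver 0→1: n1:foll/b3/[p]
after 8 — deliver 1→0: n0:lead/b3/[p]
after 9 — timeout(0): n0:cand/b6/[p]
after 10 — deliver 0→1: n1:foll/b6/[p]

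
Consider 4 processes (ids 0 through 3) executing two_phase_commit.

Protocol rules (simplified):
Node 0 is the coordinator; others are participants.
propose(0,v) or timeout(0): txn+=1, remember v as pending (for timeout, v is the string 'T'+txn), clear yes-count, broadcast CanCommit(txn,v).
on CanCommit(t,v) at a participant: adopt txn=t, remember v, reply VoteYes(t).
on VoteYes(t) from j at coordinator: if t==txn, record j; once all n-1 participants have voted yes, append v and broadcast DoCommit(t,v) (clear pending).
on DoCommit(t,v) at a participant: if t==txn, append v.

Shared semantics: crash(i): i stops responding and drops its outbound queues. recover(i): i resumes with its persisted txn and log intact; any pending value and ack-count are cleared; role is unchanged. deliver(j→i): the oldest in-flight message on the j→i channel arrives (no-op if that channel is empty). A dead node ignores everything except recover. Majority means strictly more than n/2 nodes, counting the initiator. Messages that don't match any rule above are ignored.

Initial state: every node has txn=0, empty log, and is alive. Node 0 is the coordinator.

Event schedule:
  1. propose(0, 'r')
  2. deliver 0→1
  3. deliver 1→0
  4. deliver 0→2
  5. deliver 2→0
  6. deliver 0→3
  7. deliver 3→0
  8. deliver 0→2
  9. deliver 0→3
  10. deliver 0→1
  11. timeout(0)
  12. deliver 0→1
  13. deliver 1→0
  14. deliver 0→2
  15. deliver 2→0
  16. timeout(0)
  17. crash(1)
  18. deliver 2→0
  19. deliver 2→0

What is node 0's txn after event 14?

e1 propose(0,'r'): 0[coor,t=1,-]
e2 deliver 0→1: 1[part,t=1,-]
e3 deliver 1→0: ·
e4 deliver 0→2: 2[part,t=1,-]
e5 deliver 2→0: ·
e6 deliver 0→3: 3[part,t=1,-]
e7 deliver 3→0: 0[coor,t=1,r]
e8 deliver 0→2: 2[part,t=1,r]
e9 deliver 0→3: 3[part,t=1,r]
e10 deliver 0→1: 1[part,t=1,r]
e11 timeout(0): 0[coor,t=2,r]
e12 deliver 0→1: 1[part,t=2,r]
e13 deliver 1→0: ·
e14 deliver 0→2: 2[part,t=2,r]

2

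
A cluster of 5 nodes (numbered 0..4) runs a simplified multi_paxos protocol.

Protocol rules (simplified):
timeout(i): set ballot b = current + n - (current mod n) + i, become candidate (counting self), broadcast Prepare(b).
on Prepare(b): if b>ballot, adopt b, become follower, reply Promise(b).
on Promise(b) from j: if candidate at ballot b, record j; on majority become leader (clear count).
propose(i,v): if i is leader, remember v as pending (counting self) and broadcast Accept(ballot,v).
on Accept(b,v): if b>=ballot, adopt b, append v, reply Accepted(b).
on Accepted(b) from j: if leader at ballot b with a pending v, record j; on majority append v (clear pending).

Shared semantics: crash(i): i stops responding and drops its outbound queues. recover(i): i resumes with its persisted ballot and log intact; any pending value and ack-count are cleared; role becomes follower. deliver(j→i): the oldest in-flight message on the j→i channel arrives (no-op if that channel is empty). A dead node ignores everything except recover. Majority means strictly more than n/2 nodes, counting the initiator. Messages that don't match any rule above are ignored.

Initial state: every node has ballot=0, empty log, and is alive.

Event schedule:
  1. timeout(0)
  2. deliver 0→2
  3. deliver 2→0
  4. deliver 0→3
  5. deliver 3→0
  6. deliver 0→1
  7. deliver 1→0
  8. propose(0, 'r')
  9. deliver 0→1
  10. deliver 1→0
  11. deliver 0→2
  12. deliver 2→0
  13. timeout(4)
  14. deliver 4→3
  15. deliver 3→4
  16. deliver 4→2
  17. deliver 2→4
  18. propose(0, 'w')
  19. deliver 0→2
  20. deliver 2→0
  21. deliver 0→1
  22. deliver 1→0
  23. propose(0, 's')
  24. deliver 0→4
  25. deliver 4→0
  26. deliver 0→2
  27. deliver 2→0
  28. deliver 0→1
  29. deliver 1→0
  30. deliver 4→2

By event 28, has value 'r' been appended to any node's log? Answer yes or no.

yes

1. timeout(0):  <0:cand b5 ->
2. deliver 0→2:  <2:foll b5 ->
3. deliver 2→0:  nop
4. deliver 0→3:  <3:foll b5 ->
5. deliver 3→0:  <0:lead b5 ->
6. deliver 0→1:  <1:foll b5 ->
7. deliver 1→0:  nop
8. propose(0,'r'):  nop
9. deliver 0→1:  <1:foll b5 r>
10. deliver 1→0:  nop
11. deliver 0→2:  <2:foll b5 r>
12. deliver 2→0:  <0:lead b5 r>
13. timeout(4):  <4:cand b9 ->
14. deliver 4→3:  <3:foll b9 ->
15. deliver 3→4:  nop
16. deliver 4→2:  <2:foll b9 r>
17. deliver 2→4:  <4:lead b9 ->
18. propose(0,'w'):  nop
19. deliver 0→2:  nop
20. deliver 2→0:  nop
21. deliver 0→1:  <1:foll b5 r,w>
22. deliver 1→0:  nop
23. propose(0,'s'):  nop
24. deliver 0→4:  nop
25. deliver 4→0:  <0:foll b9 r>
26. deliver 0→2:  nop
27. deliver 2→0:  nop
28. deliver 0→1:  <1:foll b5 r,w,s>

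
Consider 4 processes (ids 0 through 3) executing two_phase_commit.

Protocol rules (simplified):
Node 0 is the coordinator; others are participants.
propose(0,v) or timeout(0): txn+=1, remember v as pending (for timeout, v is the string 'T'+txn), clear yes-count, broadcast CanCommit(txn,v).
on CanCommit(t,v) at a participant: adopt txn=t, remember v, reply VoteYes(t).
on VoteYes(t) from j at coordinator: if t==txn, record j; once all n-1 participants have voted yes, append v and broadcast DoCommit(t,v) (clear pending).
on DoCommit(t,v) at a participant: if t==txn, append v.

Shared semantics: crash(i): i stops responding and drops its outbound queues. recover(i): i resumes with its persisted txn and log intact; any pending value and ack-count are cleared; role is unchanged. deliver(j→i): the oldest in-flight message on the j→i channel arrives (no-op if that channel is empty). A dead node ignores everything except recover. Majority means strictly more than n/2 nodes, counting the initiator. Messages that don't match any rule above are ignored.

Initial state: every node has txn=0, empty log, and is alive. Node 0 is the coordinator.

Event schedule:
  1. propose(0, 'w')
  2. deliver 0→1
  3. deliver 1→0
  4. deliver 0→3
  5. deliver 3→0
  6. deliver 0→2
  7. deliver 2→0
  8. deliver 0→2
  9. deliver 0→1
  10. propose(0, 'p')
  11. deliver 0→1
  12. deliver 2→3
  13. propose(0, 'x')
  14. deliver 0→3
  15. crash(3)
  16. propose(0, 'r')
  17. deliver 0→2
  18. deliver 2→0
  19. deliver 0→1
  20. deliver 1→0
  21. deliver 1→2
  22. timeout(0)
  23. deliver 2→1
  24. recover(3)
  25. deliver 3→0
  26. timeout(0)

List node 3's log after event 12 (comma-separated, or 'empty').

step 1 propose(0,'w'): 0={coor,t=1,log=-}
step 2 deliver 0→1: 1={part,t=1,log=-}
step 3 deliver 1→0: —
step 4 deliver 0→3: 3={part,t=1,log=-}
step 5 deliver 3→0: —
step 6 deliver 0→2: 2={part,t=1,log=-}
step 7 deliver 2→0: 0={coor,t=1,log=w}
step 8 deliver 0→2: 2={part,t=1,log=w}
step 9 deliver 0→1: 1={part,t=1,log=w}
step 10 propose(0,'p'): 0={coor,t=2,log=w}
step 11 deliver 0→1: 1={part,t=2,log=w}
step 12 deliver 2→3: —

empty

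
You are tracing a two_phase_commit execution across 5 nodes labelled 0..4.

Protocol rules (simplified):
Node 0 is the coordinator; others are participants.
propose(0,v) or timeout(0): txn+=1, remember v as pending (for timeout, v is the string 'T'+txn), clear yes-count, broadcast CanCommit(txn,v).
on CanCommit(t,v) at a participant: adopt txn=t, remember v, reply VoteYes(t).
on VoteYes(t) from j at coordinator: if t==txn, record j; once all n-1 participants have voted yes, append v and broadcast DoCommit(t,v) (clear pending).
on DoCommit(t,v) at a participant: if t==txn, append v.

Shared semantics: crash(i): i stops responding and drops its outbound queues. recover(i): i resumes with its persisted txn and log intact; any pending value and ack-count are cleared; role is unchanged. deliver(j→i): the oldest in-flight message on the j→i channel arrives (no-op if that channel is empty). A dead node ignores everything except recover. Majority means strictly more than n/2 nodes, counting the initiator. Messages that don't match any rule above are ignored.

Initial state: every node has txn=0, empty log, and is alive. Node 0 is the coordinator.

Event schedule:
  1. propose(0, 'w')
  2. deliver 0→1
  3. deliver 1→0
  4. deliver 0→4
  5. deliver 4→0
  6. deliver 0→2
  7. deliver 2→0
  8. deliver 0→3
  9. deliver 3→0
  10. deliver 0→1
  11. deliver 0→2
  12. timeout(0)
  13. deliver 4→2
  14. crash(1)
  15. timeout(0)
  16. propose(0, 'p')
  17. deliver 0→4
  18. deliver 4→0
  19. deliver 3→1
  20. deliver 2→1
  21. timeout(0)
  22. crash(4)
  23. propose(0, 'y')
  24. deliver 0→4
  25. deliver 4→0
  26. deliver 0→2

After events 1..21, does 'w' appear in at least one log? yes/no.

yes

1. propose(0,'w'):  <0:coor t1 ->
2. deliver 0→1:  <1:part t1 ->
3. deliver 1→0:  nop
4. deliver 0→4:  <4:part t1 ->
5. deliver 4→0:  nop
6. deliver 0→2:  <2:part t1 ->
7. deliver 2→0:  nop
8. deliver 0→3:  <3:part t1 ->
9. deliver 3→0:  <0:coor t1 w>
10. deliver 0→1:  <1:part t1 w>
11. deliver 0→2:  <2:part t1 w>
12. timeout(0):  <0:coor t2 w>
13. deliver 4→2:  nop
14. crash(1):  <1:✗part t1 w>
15. timeout(0):  <0:coor t3 w>
16. propose(0,'p'):  <0:coor t4 w>
17. deliver 0→4:  <4:part t1 w>
18. deliver 4→0:  nop
19. deliver 3→1:  nop
20. deliver 2→1:  nop
21. timeout(0):  <0:coor t5 w>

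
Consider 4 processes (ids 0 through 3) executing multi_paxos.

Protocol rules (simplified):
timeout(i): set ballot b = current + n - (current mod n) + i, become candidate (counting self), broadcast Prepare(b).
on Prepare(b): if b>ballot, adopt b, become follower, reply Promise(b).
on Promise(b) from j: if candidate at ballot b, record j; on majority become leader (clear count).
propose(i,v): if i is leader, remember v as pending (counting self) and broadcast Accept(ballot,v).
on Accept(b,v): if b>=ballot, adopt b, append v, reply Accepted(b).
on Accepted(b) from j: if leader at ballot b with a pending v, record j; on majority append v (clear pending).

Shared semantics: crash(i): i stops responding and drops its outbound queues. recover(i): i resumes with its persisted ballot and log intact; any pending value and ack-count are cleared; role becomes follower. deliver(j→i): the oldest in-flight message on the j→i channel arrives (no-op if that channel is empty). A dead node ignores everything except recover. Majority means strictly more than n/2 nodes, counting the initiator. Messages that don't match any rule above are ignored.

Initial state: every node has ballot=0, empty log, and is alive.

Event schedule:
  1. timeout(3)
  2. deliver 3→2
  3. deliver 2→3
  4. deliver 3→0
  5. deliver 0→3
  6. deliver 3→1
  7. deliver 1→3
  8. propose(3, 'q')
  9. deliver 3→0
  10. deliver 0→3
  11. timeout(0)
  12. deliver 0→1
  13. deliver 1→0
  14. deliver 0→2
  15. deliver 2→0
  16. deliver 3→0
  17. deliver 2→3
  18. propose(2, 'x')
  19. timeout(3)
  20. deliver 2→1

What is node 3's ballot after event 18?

[1] timeout(3) → N3(cand b7 [-])
[2] deliver 3→2 → N2(foll b7 [-])
[3] deliver 2→3 → ∅
[4] deliver 3→0 → N0(foll b7 [-])
[5] deliver 0→3 → N3(lead b7 [-])
[6] deliver 3→1 → N1(foll b7 [-])
[7] deliver 1→3 → ∅
[8] propose(3,'q') → ∅
[9] deliver 3→0 → N0(foll b7 [q])
[10] deliver 0→3 → ∅
[11] timeout(0) → N0(cand b8 [q])
[12] deliver 0→1 → N1(foll b8 [-])
[13] deliver 1→0 → ∅
[14] deliver 0→2 → N2(foll b8 [-])
[15] deliver 2→0 → N0(lead b8 [q])
[16] deliver 3→0 → ∅
[17] deliver 2→3 → ∅
[18] propose(2,'x') → ∅

7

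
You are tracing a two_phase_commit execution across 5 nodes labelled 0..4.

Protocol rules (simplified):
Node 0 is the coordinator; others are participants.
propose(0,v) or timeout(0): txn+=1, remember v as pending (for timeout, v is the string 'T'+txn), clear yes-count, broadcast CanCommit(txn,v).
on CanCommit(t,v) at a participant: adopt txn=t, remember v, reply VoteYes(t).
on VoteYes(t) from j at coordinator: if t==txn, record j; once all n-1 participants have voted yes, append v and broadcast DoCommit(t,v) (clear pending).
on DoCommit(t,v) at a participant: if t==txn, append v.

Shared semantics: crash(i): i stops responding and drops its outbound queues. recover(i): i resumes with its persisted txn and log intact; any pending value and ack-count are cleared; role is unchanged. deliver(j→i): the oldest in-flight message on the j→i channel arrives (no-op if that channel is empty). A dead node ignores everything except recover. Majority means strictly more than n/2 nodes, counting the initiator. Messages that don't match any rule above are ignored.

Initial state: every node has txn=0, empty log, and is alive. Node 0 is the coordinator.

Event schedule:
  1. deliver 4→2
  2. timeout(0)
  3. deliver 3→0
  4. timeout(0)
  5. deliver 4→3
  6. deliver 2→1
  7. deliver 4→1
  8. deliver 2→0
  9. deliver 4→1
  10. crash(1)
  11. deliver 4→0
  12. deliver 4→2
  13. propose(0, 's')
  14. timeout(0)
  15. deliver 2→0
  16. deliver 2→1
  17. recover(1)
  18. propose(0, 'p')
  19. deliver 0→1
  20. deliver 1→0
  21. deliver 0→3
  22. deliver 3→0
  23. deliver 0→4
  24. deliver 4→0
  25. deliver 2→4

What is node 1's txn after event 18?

e1 deliver 4→2: ·
e2 timeout(0): 0[coor,t=1,-]
e3 deliver 3→0: ·
e4 timeout(0): 0[coor,t=2,-]
e5 deliver 4→3: ·
e6 deliver 2→1: ·
e7 deliver 4→1: ·
e8 deliver 2→0: ·
e9 deliver 4→1: ·
e10 crash(1): 1[✗part,t=0,-]
e11 deliver 4→0: ·
e12 deliver 4→2: ·
e13 propose(0,'s'): 0[coor,t=3,-]
e14 timeout(0): 0[coor,t=4,-]
e15 deliver 2→0: ·
e16 deliver 2→1: ·
e17 recover(1): 1[part,t=0,-]
e18 propose(0,'p'): 0[coor,t=5,-]

0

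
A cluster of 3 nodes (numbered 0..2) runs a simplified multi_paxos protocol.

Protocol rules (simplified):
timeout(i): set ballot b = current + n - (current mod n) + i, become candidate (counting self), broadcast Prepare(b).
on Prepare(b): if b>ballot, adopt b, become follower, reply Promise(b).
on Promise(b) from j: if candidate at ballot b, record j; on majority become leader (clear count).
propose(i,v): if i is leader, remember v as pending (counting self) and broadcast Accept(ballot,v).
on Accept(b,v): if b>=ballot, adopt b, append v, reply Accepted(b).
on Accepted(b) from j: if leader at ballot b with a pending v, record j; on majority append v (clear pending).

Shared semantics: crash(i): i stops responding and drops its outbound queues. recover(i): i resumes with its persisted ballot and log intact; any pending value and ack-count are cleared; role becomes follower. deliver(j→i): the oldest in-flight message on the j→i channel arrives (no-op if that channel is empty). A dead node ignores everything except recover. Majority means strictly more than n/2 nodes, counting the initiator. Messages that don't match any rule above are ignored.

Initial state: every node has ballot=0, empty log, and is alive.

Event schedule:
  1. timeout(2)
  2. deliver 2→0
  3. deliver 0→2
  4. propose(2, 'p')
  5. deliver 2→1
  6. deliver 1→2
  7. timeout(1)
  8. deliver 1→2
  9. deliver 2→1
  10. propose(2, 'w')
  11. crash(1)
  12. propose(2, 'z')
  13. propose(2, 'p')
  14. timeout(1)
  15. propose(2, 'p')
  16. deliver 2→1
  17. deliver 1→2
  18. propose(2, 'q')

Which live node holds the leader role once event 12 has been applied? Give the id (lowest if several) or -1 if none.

-1

e1 timeout(2): 2[cand,b=5,-]
e2 deliver 2→0: 0[foll,b=5,-]
e3 deliver 0→2: 2[lead,b=5,-]
e4 propose(2,'p'): ·
e5 deliver 2→1: 1[foll,b=5,-]
e6 deliver 1→2: ·
e7 timeout(1): 1[cand,b=7,-]
e8 deliver 1→2: 2[foll,b=7,-]
e9 deliver 2→1: ·
e10 propose(2,'w'): ·
e11 crash(1): 1[✗cand,b=7,-]
e12 propose(2,'z'): ·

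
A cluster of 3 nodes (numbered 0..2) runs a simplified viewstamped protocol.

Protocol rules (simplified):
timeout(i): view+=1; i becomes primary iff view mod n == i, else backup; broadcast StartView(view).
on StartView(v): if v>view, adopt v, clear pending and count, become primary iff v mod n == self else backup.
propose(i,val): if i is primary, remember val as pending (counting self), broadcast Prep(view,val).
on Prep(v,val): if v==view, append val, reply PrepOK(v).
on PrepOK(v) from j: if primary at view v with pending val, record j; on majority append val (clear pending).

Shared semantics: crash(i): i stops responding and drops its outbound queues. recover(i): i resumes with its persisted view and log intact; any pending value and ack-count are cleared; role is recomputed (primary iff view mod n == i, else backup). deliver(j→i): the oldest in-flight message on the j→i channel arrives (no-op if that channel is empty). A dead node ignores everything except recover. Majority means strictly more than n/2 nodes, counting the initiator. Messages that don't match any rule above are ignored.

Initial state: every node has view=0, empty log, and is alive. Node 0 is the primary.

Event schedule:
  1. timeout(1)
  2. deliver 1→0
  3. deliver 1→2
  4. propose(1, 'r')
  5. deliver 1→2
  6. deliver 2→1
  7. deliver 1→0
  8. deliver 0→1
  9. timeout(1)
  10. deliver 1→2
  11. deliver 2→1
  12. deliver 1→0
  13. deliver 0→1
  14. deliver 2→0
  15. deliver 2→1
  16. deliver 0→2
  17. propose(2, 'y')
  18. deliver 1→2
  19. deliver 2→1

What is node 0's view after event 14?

[1] timeout(1) → N1(prim v1 [-])
[2] deliver 1→0 → N0(back v1 [-])
[3] deliver 1→2 → N2(back v1 [-])
[4] propose(1,'r') → ∅
[5] deliver 1→2 → N2(back v1 [r])
[6] deliver 2→1 → N1(prim v1 [r])
[7] deliver 1→0 → N0(back v1 [r])
[8] deliver 0→1 → ∅
[9] timeout(1) → N1(back v2 [r])
[10] deliver 1→2 → N2(prim v2 [r])
[11] deliver 2→1 → ∅
[12] deliver 1→0 → N0(back v2 [r])
[13] deliver 0→1 → ∅
[14] deliver 2→0 → ∅

2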